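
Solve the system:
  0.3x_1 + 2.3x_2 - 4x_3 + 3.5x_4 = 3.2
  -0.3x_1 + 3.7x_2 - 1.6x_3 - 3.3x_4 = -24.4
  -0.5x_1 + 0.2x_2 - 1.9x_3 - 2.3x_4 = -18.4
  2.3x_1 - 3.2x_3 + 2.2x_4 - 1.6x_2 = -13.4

Row-reduce the augmented matrix:
R1 ← R1 / (3/10).
R2 ← R2 + 3/10·R1.
R3 ← R3 + 1/2·R1.
R4 ← R4 − 23/10·R1.
R2 ← R2 / (6).
R1 ← R1 − 23/3·R2.
R3 ← R3 − 121/30·R2.
R4 ← R4 + 577/30·R2.
R3 ← R3 / (-2161/450).
R1 ← R1 + 278/45·R3.
R2 ← R2 + 14/15·R3.
R4 ← R4 − 2141/225·R3.
R4 ← R4 / (-745863/43220).
R1 ← R1 − 30421/4322·R4.
R2 ← R2 + 2711/4322·R4.
R3 ← R3 + 3059/4322·R4.
Reading off the reduced rows gives x_1 = -6, x_2 = 0, x_3 = 4, x_4 = 6.

x_1 = -6, x_2 = 0, x_3 = 4, x_4 = 6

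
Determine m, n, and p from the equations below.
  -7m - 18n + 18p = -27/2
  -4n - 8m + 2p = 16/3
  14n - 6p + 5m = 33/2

m = -3/2, n = 2, p = 2/3

Row-reduce the augmented matrix:
R1 ← R1 / (-7).
R2 ← R2 + 8·R1.
R3 ← R3 − 5·R1.
R2 ← R2 / (116/7).
R1 ← R1 − 18/7·R2.
R3 ← R3 − 8/7·R2.
R3 ← R3 / (236/29).
R1 ← R1 − 9/29·R3.
R2 ← R2 + 65/58·R3.
Reading off the reduced rows gives m = -3/2, n = 2, p = 2/3.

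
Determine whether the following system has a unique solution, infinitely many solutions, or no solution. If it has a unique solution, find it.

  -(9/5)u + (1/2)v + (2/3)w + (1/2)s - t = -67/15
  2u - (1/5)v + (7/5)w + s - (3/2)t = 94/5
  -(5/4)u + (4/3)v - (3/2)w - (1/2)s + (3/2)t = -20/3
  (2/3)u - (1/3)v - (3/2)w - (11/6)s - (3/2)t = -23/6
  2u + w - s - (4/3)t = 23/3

Row-reduce the augmented matrix:
R1 ← R1 / (-9/5).
R2 ← R2 − 2·R1.
R3 ← R3 + 5/4·R1.
R4 ← R4 − 2/3·R1.
R5 ← R5 − 2·R1.
R2 ← R2 / (16/45).
R1 ← R1 + 5/18·R2.
R3 ← R3 − 71/72·R2.
R4 ← R4 + 4/27·R2.
R5 ← R5 − 5/9·R2.
R3 ← R3 / (-9101/1152).
R1 ← R1 − 125/96·R3.
R2 ← R2 − 289/48·R3.
R4 ← R4 + 13/36·R3.
R5 ← R5 + 77/48·R3.
R4 ← R4 / (-41723/54606).
R1 ← R1 − 790/9101·R4.
R2 ← R2 − 4017/9101·R4.
R3 ← R3 − 5946/9101·R4.
R5 ← R5 + 16627/9101·R4.
R5 ← R5 / (979348/125169).
R1 ← R1 + 13110/41723·R5.
R2 ← R2 + 176103/83446·R5.
R3 ← R3 + 341529/83446·R5.
R4 ← R4 − 370191/83446·R5.
Reading off the reduced rows gives u = 6, v = 4, w = -1, s = 6, t = -2.

u = 6, v = 4, w = -1, s = 6, t = -2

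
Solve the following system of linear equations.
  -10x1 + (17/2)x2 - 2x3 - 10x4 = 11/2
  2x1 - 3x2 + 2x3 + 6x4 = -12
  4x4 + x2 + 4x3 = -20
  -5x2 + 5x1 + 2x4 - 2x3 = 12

Row-reduce:
R1 ← R1 / (-10).
R2 ← R2 − 2·R1.
R4 ← R4 − 5·R1.
R2 ← R2 / (-13/10).
R1 ← R1 + 17/20·R2.
R3 ← R3 − 1·R2.
R4 ← R4 + 3/4·R2.
R3 ← R3 / (68/13).
R1 ← R1 + 11/13·R3.
R2 ← R2 + 16/13·R3.
R4 ← R4 + 51/13·R3.
Row 4 reduces to 0 = -1/4, a contradiction. The system is inconsistent.

no solution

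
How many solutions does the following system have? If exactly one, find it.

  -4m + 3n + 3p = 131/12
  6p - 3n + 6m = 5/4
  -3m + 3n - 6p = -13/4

m = -2/3, n = 5/4, p = 3/2

Row-reduce the augmented matrix:
R1 ← R1 / (-4).
R2 ← R2 − 6·R1.
R3 ← R3 + 3·R1.
R2 ← R2 / (3/2).
R1 ← R1 + 3/4·R2.
R3 ← R3 − 3/4·R2.
R3 ← R3 / (-27/2).
R1 ← R1 − 9/2·R3.
R2 ← R2 − 7·R3.
Reading off the reduced rows gives m = -2/3, n = 5/4, p = 3/2.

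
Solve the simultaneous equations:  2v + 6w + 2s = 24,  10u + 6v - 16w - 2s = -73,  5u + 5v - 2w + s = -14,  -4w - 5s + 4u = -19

no solution

Row-reduce:
Swap R1 and R2.
R1 ← R1 / (10).
R3 ← R3 − 5·R1.
R4 ← R4 − 4·R1.
R2 ← R2 / (2).
R1 ← R1 − 3/5·R2.
R3 ← R3 − 2·R2.
R4 ← R4 + 12/5·R2.
Swap R3 and R4.
R3 ← R3 / (48/5).
R1 ← R1 + 17/5·R3.
R2 ← R2 − 3·R3.
Row 4 reduces to 0 = -3/2, a contradiction. The system is inconsistent.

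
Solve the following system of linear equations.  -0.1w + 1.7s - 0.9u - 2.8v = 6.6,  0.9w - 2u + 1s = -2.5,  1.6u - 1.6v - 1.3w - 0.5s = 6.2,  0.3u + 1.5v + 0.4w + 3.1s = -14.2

Row-reduce the augmented matrix:
R1 ← R1 / (-9/10).
R2 ← R2 + 2·R1.
R3 ← R3 − 8/5·R1.
R4 ← R4 − 3/10·R1.
R2 ← R2 / (56/9).
R1 ← R1 − 28/9·R2.
R3 ← R3 + 296/45·R2.
R4 ← R4 − 17/30·R2.
R3 ← R3 / (-51/175).
R1 ← R1 + 9/20·R3.
R2 ← R2 − 101/560·R3.
R4 ← R4 − 1481/5600·R3.
R4 ← R4 / (57833/16320).
R1 ← R1 − 19/136·R4.
R2 ← R2 + 1147/1632·R4.
R3 ← R3 − 145/102·R4.
Reading off the reduced rows gives u = 2, v = -5, w = 5, s = -3.

u = 2, v = -5, w = 5, s = -3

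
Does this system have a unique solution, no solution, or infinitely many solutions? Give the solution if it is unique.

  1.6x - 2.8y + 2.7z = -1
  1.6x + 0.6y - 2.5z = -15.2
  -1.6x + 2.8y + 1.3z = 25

x = -2, y = 5, z = 6

Row-reduce the augmented matrix:
R1 ← R1 / (8/5).
R2 ← R2 − 8/5·R1.
R3 ← R3 + 8/5·R1.
R2 ← R2 / (17/5).
R1 ← R1 + 7/4·R2.
R3 ← R3 / (4).
R1 ← R1 + 269/272·R3.
R2 ← R2 + 26/17·R3.
Reading off the reduced rows gives x = -2, y = 5, z = 6.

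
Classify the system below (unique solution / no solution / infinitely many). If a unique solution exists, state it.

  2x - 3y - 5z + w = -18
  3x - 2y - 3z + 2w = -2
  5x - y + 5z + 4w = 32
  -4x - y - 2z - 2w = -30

x = 4, y = 6, z = 2, w = 2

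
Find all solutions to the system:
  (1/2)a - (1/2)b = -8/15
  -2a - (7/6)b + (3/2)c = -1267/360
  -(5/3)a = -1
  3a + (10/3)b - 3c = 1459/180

Row-reduce the augmented matrix:
R1 ← R1 / (1/2).
R2 ← R2 + 2·R1.
R3 ← R3 + 5/3·R1.
R4 ← R4 − 3·R1.
R2 ← R2 / (-19/6).
R1 ← R1 + 1·R2.
R3 ← R3 + 5/3·R2.
R4 ← R4 − 19/3·R2.
R3 ← R3 / (-15/19).
R1 ← R1 + 9/19·R3.
R2 ← R2 + 9/19·R3.
R4 reduces to 0 = 0, so the extra equation is consistent.
Reading off the reduced rows gives a = 3/5, b = 5/3, c = -1/4.

a = 3/5, b = 5/3, c = -1/4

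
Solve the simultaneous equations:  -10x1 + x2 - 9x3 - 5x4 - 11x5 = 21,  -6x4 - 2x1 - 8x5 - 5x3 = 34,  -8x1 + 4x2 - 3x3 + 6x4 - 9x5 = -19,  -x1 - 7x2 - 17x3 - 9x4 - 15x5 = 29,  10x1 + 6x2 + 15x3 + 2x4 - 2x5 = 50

x1 = 0, x2 = -1, x3 = 4, x4 = -5, x5 = -3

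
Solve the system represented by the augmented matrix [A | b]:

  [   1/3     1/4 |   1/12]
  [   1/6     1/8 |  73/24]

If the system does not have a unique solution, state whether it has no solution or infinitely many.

Row-reduce:
R1 ← R1 / (1/3).
R2 ← R2 − 1/6·R1.
Row 2 reduces to 0 = 3, a contradiction. The system is inconsistent.

no solution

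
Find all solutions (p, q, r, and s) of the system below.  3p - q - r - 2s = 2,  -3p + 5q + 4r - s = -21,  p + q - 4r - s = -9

Row-reduce:
R1 ← R1 / (3).
R2 ← R2 + 3·R1.
R3 ← R3 − 1·R1.
R2 ← R2 / (4).
R1 ← R1 + 1/3·R2.
R3 ← R3 − 4/3·R2.
R3 ← R3 / (-14/3).
R1 ← R1 + 1/12·R3.
R2 ← R2 − 3/4·R3.
Rank is 3 with 4 unknowns, leaving s free.

infinitely many solutions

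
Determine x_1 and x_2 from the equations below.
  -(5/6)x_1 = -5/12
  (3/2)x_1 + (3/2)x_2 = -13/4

Row-reduce the augmented matrix:
R1 ← R1 / (-5/6).
R2 ← R2 − 3/2·R1.
R2 ← R2 / (3/2).
Reading off the reduced rows gives x_1 = 1/2, x_2 = -8/3.

x_1 = 1/2, x_2 = -8/3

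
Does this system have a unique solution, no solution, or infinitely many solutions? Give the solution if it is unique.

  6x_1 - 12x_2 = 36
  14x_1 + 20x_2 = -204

x_1 = -6, x_2 = -6

Row-reduce the augmented matrix:
R1 ← R1 / (6).
R2 ← R2 − 14·R1.
R2 ← R2 / (48).
R1 ← R1 + 2·R2.
Reading off the reduced rows gives x_1 = -6, x_2 = -6.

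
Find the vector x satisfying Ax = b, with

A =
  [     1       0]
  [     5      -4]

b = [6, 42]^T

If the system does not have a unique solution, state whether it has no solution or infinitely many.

x_1 = 6, x_2 = -3

Row-reduce the augmented matrix:
R2 ← R2 − 5·R1.
R2 ← R2 / (-4).
Reading off the reduced rows gives x_1 = 6, x_2 = -3.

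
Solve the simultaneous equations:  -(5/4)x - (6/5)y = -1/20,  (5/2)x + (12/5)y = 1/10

Row-reduce:
R1 ← R1 / (-5/4).
R2 ← R2 − 5/2·R1.
Rank is 1 with 2 unknowns, leaving y free.

infinitely many solutions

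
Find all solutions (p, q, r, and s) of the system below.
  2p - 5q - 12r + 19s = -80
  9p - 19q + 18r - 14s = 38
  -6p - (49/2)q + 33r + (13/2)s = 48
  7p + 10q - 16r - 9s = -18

no solution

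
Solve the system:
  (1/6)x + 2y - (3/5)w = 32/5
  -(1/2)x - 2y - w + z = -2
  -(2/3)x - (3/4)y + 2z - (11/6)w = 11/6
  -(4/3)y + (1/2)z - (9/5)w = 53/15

x = 0, y = 2, z = -2, w = -4

Row-reduce the augmented matrix:
R1 ← R1 / (1/6).
R2 ← R2 + 1/2·R1.
R3 ← R3 + 2/3·R1.
R2 ← R2 / (4).
R1 ← R1 − 12·R2.
R3 ← R3 − 29/4·R2.
R4 ← R4 + 4/3·R2.
R3 ← R3 / (3/16).
R1 ← R1 + 3·R3.
R2 ← R2 − 1/4·R3.
R4 ← R4 − 5/6·R3.
R4 ← R4 / (-874/135).
R1 ← R1 − 274/15·R4.
R2 ← R2 + 82/45·R4.
R3 ← R3 − 202/45·R4.
Reading off the reduced rows gives x = 0, y = 2, z = -2, w = -4.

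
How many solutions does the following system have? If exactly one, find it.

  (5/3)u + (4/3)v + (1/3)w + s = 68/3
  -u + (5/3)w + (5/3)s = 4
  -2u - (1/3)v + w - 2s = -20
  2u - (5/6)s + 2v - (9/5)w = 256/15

u = 6, v = 6, w = 2, s = 4

Row-reduce the augmented matrix:
R1 ← R1 / (5/3).
R2 ← R2 + 1·R1.
R3 ← R3 + 2·R1.
R4 ← R4 − 2·R1.
R2 ← R2 / (4/5).
R1 ← R1 − 4/5·R2.
R3 ← R3 − 19/15·R2.
R4 ← R4 − 2/5·R2.
R3 ← R3 / (-14/9).
R1 ← R1 + 5/3·R3.
R2 ← R2 − 7/3·R3.
R4 ← R4 + 47/15·R3.
R4 ← R4 / (2383/420).
R1 ← R1 − 85/28·R4.
R2 ← R2 + 15/4·R4.
R3 ← R3 − 79/28·R4.
Reading off the reduced rows gives u = 6, v = 6, w = 2, s = 4.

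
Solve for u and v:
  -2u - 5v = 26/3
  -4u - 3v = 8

u = -1, v = -4/3

Row-reduce the augmented matrix:
R1 ← R1 / (-2).
R2 ← R2 + 4·R1.
R2 ← R2 / (7).
R1 ← R1 − 5/2·R2.
Reading off the reduced rows gives u = -1, v = -4/3.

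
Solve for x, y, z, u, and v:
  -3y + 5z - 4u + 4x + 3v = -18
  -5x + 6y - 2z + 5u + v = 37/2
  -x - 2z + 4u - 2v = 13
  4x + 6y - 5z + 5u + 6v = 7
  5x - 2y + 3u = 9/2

Row-reduce the augmented matrix:
R1 ← R1 / (4).
R2 ← R2 + 5·R1.
R3 ← R3 + 1·R1.
R4 ← R4 − 4·R1.
R5 ← R5 − 5·R1.
R2 ← R2 / (9/4).
R1 ← R1 + 3/4·R2.
R3 ← R3 + 3/4·R2.
R4 ← R4 − 9·R2.
R5 ← R5 − 7/4·R2.
R3 ← R3 / (2/3).
R1 ← R1 − 8/3·R3.
R2 ← R2 − 17/9·R3.
R4 ← R4 + 27·R3.
R5 ← R5 + 86/9·R3.
R4 ← R4 / (261/2).
R1 ← R1 + 13·R4.
R2 ← R2 + 17/2·R4.
R3 ← R3 − 9/2·R4.
R5 ← R5 − 51·R4.
R5 ← R5 / (-49/29).
R1 ← R1 − 196/261·R5.
R2 ← R2 − 262/261·R5.
R3 ← R3 − 17/29·R5.
R4 ← R4 + 5/261·R5.
Reading off the reduced rows gives x = 0, y = 3/2, z = 1/2, u = 5/2, v = -2.

x = 0, y = 3/2, z = 1/2, u = 5/2, v = -2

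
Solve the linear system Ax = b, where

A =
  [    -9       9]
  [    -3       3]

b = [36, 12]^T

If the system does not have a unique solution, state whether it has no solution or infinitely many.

Row-reduce:
R1 ← R1 / (-9).
R2 ← R2 + 3·R1.
Rank is 1 with 2 unknowns, leaving x_2 free.

infinitely many solutions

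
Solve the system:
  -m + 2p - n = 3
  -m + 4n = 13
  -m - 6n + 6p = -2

m = -1, n = 3, p = 5/2

Row-reduce the augmented matrix:
R1 ← R1 / (-1).
R2 ← R2 + 1·R1.
R3 ← R3 + 1·R1.
R2 ← R2 / (5).
R1 ← R1 − 1·R2.
R3 ← R3 + 5·R2.
R3 ← R3 / (2).
R1 ← R1 + 8/5·R3.
R2 ← R2 + 2/5·R3.
Reading off the reduced rows gives m = -1, n = 3, p = 5/2.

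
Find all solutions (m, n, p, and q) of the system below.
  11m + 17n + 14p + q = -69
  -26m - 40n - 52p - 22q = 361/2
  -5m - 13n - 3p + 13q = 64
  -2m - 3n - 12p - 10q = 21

Row-reduce:
R1 ← R1 / (11).
R2 ← R2 + 26·R1.
R3 ← R3 + 5·R1.
R4 ← R4 + 2·R1.
R2 ← R2 / (2/11).
R1 ← R1 − 17/11·R2.
R3 ← R3 + 58/11·R2.
R4 ← R4 − 1/11·R2.
R3 ← R3 / (-545).
R1 ← R1 − 162·R3.
R2 ← R2 + 104·R3.
Row 4 reduces to 0 = -1/4, a contradiction. The system is inconsistent.

no solution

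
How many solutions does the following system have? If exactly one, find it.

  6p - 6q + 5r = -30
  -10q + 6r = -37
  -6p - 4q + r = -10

no solution

Row-reduce:
R1 ← R1 / (6).
R3 ← R3 + 6·R1.
R2 ← R2 / (-10).
R1 ← R1 + 1·R2.
R3 ← R3 + 10·R2.
Row 3 reduces to 0 = -3, a contradiction. The system is inconsistent.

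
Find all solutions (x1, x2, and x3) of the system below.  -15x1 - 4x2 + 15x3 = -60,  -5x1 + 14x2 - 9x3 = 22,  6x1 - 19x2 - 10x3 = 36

x1 = 1, x2 = 0, x3 = -3

Row-reduce the augmented matrix:
R1 ← R1 / (-15).
R2 ← R2 + 5·R1.
R3 ← R3 − 6·R1.
R2 ← R2 / (46/3).
R1 ← R1 − 4/15·R2.
R3 ← R3 + 103/5·R2.
R3 ← R3 / (-2623/115).
R1 ← R1 + 87/115·R3.
R2 ← R2 + 21/23·R3.
Reading off the reduced rows gives x1 = 1, x2 = 0, x3 = -3.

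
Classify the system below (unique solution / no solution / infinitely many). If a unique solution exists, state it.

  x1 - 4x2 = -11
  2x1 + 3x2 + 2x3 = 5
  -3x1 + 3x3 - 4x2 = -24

x1 = 1, x2 = 3, x3 = -3

Row-reduce the augmented matrix:
R2 ← R2 − 2·R1.
R3 ← R3 + 3·R1.
R2 ← R2 / (11).
R1 ← R1 + 4·R2.
R3 ← R3 + 16·R2.
R3 ← R3 / (65/11).
R1 ← R1 − 8/11·R3.
R2 ← R2 − 2/11·R3.
Reading off the reduced rows gives x1 = 1, x2 = 3, x3 = -3.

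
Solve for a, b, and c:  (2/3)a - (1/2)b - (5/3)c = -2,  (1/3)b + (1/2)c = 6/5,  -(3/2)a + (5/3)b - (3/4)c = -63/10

a = 3, b = 0, c = 12/5

Row-reduce the augmented matrix:
R1 ← R1 / (2/3).
R3 ← R3 + 3/2·R1.
R2 ← R2 / (1/3).
R1 ← R1 + 3/4·R2.
R3 ← R3 − 13/24·R2.
R3 ← R3 / (-85/16).
R1 ← R1 + 11/8·R3.
R2 ← R2 − 3/2·R3.
Reading off the reduced rows gives a = 3, b = 0, c = 12/5.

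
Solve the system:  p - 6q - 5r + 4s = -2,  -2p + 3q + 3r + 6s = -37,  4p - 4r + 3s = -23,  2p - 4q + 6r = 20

p = -1, q = -4, r = 1, s = -5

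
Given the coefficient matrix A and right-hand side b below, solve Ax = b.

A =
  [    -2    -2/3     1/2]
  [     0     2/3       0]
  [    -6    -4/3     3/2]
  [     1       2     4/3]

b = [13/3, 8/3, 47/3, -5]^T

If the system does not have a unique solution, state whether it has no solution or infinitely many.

Row-reduce the augmented matrix:
R1 ← R1 / (-2).
R3 ← R3 + 6·R1.
R4 ← R4 − 1·R1.
R2 ← R2 / (2/3).
R1 ← R1 − 1/3·R2.
R3 ← R3 − 2/3·R2.
R4 ← R4 − 5/3·R2.
Swap R3 and R4.
R3 ← R3 / (19/12).
R1 ← R1 + 1/4·R3.
R4 reduces to 0 = 0, so the extra equation is consistent.
Reading off the reduced rows gives x_1 = -5, x_2 = 4, x_3 = -6.

x_1 = -5, x_2 = 4, x_3 = -6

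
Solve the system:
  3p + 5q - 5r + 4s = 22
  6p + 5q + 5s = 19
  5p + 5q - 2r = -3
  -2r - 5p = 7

Row-reduce the augmented matrix:
R1 ← R1 / (3).
R2 ← R2 − 6·R1.
R3 ← R3 − 5·R1.
R4 ← R4 + 5·R1.
R2 ← R2 / (-5).
R1 ← R1 − 5/3·R2.
R3 ← R3 + 10/3·R2.
R4 ← R4 − 25/3·R2.
R3 ← R3 / (-1/3).
R1 ← R1 − 5/3·R3.
R2 ← R2 + 2·R3.
R4 ← R4 − 19/3·R3.
R4 ← R4 / (-87).
R1 ← R1 + 23·R4.
R2 ← R2 − 143/5·R4.
R3 ← R3 − 14·R4.
Reading off the reduced rows gives p = -1, q = 0, r = -1, s = 5.

p = -1, q = 0, r = -1, s = 5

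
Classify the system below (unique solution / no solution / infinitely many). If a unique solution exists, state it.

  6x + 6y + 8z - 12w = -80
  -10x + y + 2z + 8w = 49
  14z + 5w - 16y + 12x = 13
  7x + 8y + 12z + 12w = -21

x = -3, y = -3, z = -1, w = 3

Row-reduce the augmented matrix:
R1 ← R1 / (6).
R2 ← R2 + 10·R1.
R3 ← R3 − 12·R1.
R4 ← R4 − 7·R1.
R2 ← R2 / (11).
R1 ← R1 − 1·R2.
R3 ← R3 + 28·R2.
R4 ← R4 − 1·R2.
R3 ← R3 / (1222/33).
R1 ← R1 + 2/33·R3.
R2 ← R2 − 46/33·R3.
R4 ← R4 − 14/11·R3.
R4 ← R4 / (16585/611).
R1 ← R1 + 557/611·R4.
R2 ← R2 + 631/611·R4.
R3 ← R3 + 51/1222·R4.
Reading off the reduced rows gives x = -3, y = -3, z = -1, w = 3.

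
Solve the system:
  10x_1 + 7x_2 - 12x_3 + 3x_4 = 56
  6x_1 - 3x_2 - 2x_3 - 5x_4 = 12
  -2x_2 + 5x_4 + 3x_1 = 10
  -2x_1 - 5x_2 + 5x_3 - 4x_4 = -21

Row-reduce:
R1 ← R1 / (10).
R2 ← R2 − 6·R1.
R3 ← R3 − 3·R1.
R4 ← R4 + 2·R1.
R2 ← R2 / (-36/5).
R1 ← R1 − 7/10·R2.
R3 ← R3 + 41/10·R2.
R4 ← R4 + 18/5·R2.
R3 ← R3 / (23/36).
R1 ← R1 + 25/36·R3.
R2 ← R2 + 13/18·R3.
Row 4 reduces to 0 = 1, a contradiction. The system is inconsistent.

no solution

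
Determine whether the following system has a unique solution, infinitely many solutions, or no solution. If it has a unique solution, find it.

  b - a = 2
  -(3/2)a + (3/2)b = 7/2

no solution

Row-reduce:
R1 ← R1 / (-1).
R2 ← R2 + 3/2·R1.
Row 2 reduces to 0 = 1/2, a contradiction. The system is inconsistent.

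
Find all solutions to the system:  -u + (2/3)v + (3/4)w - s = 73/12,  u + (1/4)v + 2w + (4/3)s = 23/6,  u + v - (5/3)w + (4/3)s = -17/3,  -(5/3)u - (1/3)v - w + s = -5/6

u = -2, v = 2, w = 3, s = -1/2

Row-reduce the augmented matrix:
R1 ← R1 / (-1).
R2 ← R2 − 1·R1.
R3 ← R3 − 1·R1.
R4 ← R4 + 5/3·R1.
R2 ← R2 / (11/12).
R1 ← R1 + 2/3·R2.
R3 ← R3 − 5/3·R2.
R4 ← R4 + 13/9·R2.
R3 ← R3 / (-71/12).
R1 ← R1 − 5/4·R3.
R2 ← R2 − 3·R3.
R4 ← R4 − 25/12·R3.
R4 ← R4 / (21761/7029).
R1 ← R1 − 2776/2343·R4.
R2 ← R2 − 16/71·R4.
R3 ← R3 − 36/781·R4.
Reading off the reduced rows gives u = -2, v = 2, w = 3, s = -1/2.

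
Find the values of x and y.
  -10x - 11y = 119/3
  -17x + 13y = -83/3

Row-reduce the augmented matrix:
R1 ← R1 / (-10).
R2 ← R2 + 17·R1.
R2 ← R2 / (317/10).
R1 ← R1 − 11/10·R2.
Reading off the reduced rows gives x = -2/3, y = -3.

x = -2/3, y = -3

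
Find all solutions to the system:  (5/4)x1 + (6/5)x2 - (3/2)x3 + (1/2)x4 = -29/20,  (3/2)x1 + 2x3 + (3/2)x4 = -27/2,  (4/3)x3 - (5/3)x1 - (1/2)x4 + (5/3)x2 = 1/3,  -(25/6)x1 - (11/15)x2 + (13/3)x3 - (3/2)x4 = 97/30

infinitely many solutions

Row-reduce:
R1 ← R1 / (5/4).
R2 ← R2 − 3/2·R1.
R3 ← R3 + 5/3·R1.
R4 ← R4 + 25/6·R1.
R2 ← R2 / (-36/25).
R1 ← R1 − 24/25·R2.
R3 ← R3 − 49/15·R2.
R4 ← R4 − 49/15·R2.
R3 ← R3 / (859/108).
R1 ← R1 − 4/3·R3.
R2 ← R2 + 95/36·R3.
R4 ← R4 − 859/108·R3.
Rank is 3 with 4 unknowns, leaving x4 free.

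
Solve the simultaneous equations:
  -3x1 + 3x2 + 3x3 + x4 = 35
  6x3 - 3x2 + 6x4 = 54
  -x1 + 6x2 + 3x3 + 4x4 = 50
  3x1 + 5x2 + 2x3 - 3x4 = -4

x1 = -3, x2 = 2, x3 = 5, x4 = 5

Row-reduce the augmented matrix:
R1 ← R1 / (-3).
R3 ← R3 + 1·R1.
R4 ← R4 − 3·R1.
R2 ← R2 / (-3).
R1 ← R1 + 1·R2.
R3 ← R3 − 5·R2.
R4 ← R4 − 8·R2.
R3 ← R3 / (12).
R1 ← R1 + 3·R3.
R2 ← R2 + 2·R3.
R4 ← R4 − 21·R3.
R4 ← R4 / (-119/12).
R1 ← R1 − 13/12·R4.
R2 ← R2 − 5/18·R4.
R3 ← R3 − 41/36·R4.
Reading off the reduced rows gives x1 = -3, x2 = 2, x3 = 5, x4 = 5.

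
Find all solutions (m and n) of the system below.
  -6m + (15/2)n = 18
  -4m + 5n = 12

infinitely many solutions

Row-reduce:
R1 ← R1 / (-6).
R2 ← R2 + 4·R1.
Rank is 1 with 2 unknowns, leaving n free.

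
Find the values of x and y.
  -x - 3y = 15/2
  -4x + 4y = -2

x = -3/2, y = -2

Row-reduce the augmented matrix:
R1 ← R1 / (-1).
R2 ← R2 + 4·R1.
R2 ← R2 / (16).
R1 ← R1 − 3·R2.
Reading off the reduced rows gives x = -3/2, y = -2.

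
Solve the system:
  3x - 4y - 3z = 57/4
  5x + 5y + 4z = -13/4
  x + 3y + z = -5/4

x = 7/4, y = 0, z = -3

Row-reduce the augmented matrix:
R1 ← R1 / (3).
R2 ← R2 − 5·R1.
R3 ← R3 − 1·R1.
R2 ← R2 / (35/3).
R1 ← R1 + 4/3·R2.
R3 ← R3 − 13/3·R2.
R3 ← R3 / (-47/35).
R1 ← R1 − 1/35·R3.
R2 ← R2 − 27/35·R3.
Reading off the reduced rows gives x = 7/4, y = 0, z = -3.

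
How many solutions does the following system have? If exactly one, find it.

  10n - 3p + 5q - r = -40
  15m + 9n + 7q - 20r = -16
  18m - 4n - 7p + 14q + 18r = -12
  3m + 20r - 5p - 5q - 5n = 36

infinitely many solutions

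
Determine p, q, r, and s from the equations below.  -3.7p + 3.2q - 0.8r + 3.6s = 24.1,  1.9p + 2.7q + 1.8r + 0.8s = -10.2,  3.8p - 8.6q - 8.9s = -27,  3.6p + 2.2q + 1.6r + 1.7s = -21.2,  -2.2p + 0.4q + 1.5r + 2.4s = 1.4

Row-reduce the augmented matrix:
R1 ← R1 / (-37/10).
R2 ← R2 − 19/10·R1.
R3 ← R3 − 19/5·R1.
R4 ← R4 − 18/5·R1.
R5 ← R5 + 11/5·R1.
R2 ← R2 / (1607/370).
R1 ← R1 + 32/37·R2.
R3 ← R3 + 983/185·R2.
R4 ← R4 − 983/185·R2.
R5 ← R5 + 278/185·R2.
R3 ← R3 / (7054/8035).
R1 ← R1 − 792/1607·R3.
R2 ← R2 − 514/1607·R3.
R4 ← R4 + 7054/8035·R3.
R5 ← R5 − 39473/16070·R3.
Swap R4 and R5.
R4 ← R4 / (940489/141080).
R1 ← R1 − 2314/3527·R4.
R2 ← R2 − 9345/7054·R4.
R3 ← R3 + 31535/14108·R4.
R5 reduces to 0 = 0, so the extra equation is consistent.
Reading off the reduced rows gives p = -5, q = 3, r = -4, s = -2.

p = -5, q = 3, r = -4, s = -2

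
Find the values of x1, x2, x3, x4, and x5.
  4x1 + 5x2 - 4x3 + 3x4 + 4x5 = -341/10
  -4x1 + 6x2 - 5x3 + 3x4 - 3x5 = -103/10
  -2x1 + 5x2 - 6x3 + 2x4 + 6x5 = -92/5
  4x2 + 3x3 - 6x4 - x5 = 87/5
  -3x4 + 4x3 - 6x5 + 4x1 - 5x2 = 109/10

x1 = -3, x2 = -1, x3 = 2, x4 = -5/2, x5 = -2/5

Row-reduce the augmented matrix:
R1 ← R1 / (4).
R2 ← R2 + 4·R1.
R3 ← R3 + 2·R1.
R5 ← R5 − 4·R1.
R2 ← R2 / (11).
R1 ← R1 − 5/4·R2.
R3 ← R3 − 15/2·R2.
R4 ← R4 − 4·R2.
R5 ← R5 + 10·R2.
R3 ← R3 / (-41/22).
R1 ← R1 − 1/44·R3.
R2 ← R2 + 9/11·R3.
R4 ← R4 − 69/11·R3.
R5 ← R5 + 2/11·R3.
R4 ← R4 / (-417/41).
R1 ← R1 − 5/82·R4.
R2 ← R2 − 33/41·R4.
R3 ← R3 − 13/41·R4.
R5 ← R5 + 20/41·R4.
R5 ← R5 / (-1518/139).
R1 ← R1 − 155/139·R5.
R2 ← R2 + 178/139·R5.
R3 ← R3 + 445/139·R5.
R4 ← R4 + 318/139·R5.
Reading off the reduced rows gives x1 = -3, x2 = -1, x3 = 2, x4 = -5/2, x5 = -2/5.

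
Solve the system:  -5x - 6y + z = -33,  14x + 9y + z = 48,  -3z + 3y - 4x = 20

no solution

Row-reduce:
R1 ← R1 / (-5).
R2 ← R2 − 14·R1.
R3 ← R3 + 4·R1.
R2 ← R2 / (-39/5).
R1 ← R1 − 6/5·R2.
R3 ← R3 − 39/5·R2.
Row 3 reduces to 0 = 2, a contradiction. The system is inconsistent.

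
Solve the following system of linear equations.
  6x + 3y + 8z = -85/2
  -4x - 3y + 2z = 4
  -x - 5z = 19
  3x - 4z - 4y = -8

Row-reduce:
R1 ← R1 / (6).
R2 ← R2 + 4·R1.
R3 ← R3 + 1·R1.
R4 ← R4 − 3·R1.
R2 ← R2 / (-1).
R1 ← R1 − 1/2·R2.
R3 ← R3 − 1/2·R2.
R4 ← R4 + 11/2·R2.
Swap R3 and R4.
R3 ← R3 / (-145/3).
R1 ← R1 − 5·R3.
R2 ← R2 + 22/3·R3.
Row 4 reduces to 0 = -1/4, a contradiction. The system is inconsistent.

no solution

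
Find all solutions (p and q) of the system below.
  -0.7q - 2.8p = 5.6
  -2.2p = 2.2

p = -1, q = -4

Row-reduce the augmented matrix:
R1 ← R1 / (-14/5).
R2 ← R2 + 11/5·R1.
R2 ← R2 / (11/20).
R1 ← R1 − 1/4·R2.
Reading off the reduced rows gives p = -1, q = -4.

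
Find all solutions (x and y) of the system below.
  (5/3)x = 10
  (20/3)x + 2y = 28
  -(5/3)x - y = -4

x = 6, y = -6

Row-reduce the augmented matrix:
R1 ← R1 / (5/3).
R2 ← R2 − 20/3·R1.
R3 ← R3 + 5/3·R1.
R2 ← R2 / (2).
R3 ← R3 + 1·R2.
R3 reduces to 0 = 0, so the extra equation is consistent.
Reading off the reduced rows gives x = 6, y = -6.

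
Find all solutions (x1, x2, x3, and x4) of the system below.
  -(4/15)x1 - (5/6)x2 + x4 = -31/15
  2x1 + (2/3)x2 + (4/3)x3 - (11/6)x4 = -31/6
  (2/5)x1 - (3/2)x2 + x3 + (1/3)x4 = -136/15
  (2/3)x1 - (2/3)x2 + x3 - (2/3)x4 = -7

infinitely many solutions

Row-reduce:
R1 ← R1 / (-4/15).
R2 ← R2 − 2·R1.
R3 ← R3 − 2/5·R1.
R4 ← R4 − 2/3·R1.
R2 ← R2 / (-67/12).
R1 ← R1 − 25/8·R2.
R3 ← R3 + 11/4·R2.
R4 ← R4 + 11/4·R2.
R3 ← R3 / (23/67).
R1 ← R1 − 50/67·R3.
R2 ← R2 + 16/67·R3.
R4 ← R4 − 23/67·R3.
Rank is 3 with 4 unknowns, leaving x4 free.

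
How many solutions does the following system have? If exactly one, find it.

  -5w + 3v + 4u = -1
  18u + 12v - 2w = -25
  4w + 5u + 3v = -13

no solution

Row-reduce:
R1 ← R1 / (4).
R2 ← R2 − 18·R1.
R3 ← R3 − 5·R1.
R2 ← R2 / (-3/2).
R1 ← R1 − 3/4·R2.
R3 ← R3 + 3/4·R2.
Row 3 reduces to 0 = -3/2, a contradiction. The system is inconsistent.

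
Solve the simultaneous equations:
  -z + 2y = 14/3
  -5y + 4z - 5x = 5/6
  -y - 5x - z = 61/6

x = -5/2, y = 7/3, z = 0

Row-reduce the augmented matrix:
Swap R1 and R2.
R1 ← R1 / (-5).
R3 ← R3 + 5·R1.
R2 ← R2 / (2).
R1 ← R1 − 1·R2.
R3 ← R3 − 4·R2.
R3 ← R3 / (-3).
R1 ← R1 + 3/10·R3.
R2 ← R2 + 1/2·R3.
Reading off the reduced rows gives x = -5/2, y = 7/3, z = 0.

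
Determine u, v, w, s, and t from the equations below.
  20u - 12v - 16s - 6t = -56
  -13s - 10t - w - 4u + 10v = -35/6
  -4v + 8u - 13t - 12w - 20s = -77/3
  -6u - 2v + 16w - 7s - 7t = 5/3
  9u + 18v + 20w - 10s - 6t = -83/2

u = -3/2, v = -1/3, w = -1/2, s = 3, t = -3

Row-reduce the augmented matrix:
R1 ← R1 / (20).
R2 ← R2 + 4·R1.
R3 ← R3 − 8·R1.
R4 ← R4 + 6·R1.
R5 ← R5 − 9·R1.
R2 ← R2 / (38/5).
R1 ← R1 + 3/5·R2.
R3 ← R3 − 4/5·R2.
R4 ← R4 + 28/5·R2.
R5 ← R5 − 117/5·R2.
R3 ← R3 / (-226/19).
R1 ← R1 + 3/38·R3.
R2 ← R2 + 5/38·R3.
R4 ← R4 − 290/19·R3.
R5 ← R5 − 877/38·R3.
R4 ← R4 / (-39).
R1 ← R1 + 2·R4.
R2 ← R2 + 2·R4.
R3 ← R3 − 1·R4.
R5 ← R5 − 24·R4.
R5 ← R5 / (-29547/5876).
R1 ← R1 − 6571/17628·R5.
R2 ← R2 − 2203/17628·R5.
R3 ← R3 − 395/8814·R5.
R4 ← R4 − 3293/4407·R5.
Reading off the reduced rows gives u = -3/2, v = -1/3, w = -1/2, s = 3, t = -3.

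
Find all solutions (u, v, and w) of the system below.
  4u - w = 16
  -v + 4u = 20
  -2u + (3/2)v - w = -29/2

no solution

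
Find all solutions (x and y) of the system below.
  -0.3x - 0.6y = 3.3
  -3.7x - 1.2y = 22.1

Row-reduce the augmented matrix:
R1 ← R1 / (-3/10).
R2 ← R2 + 37/10·R1.
R2 ← R2 / (31/5).
R1 ← R1 − 2·R2.
Reading off the reduced rows gives x = -5, y = -3.

x = -5, y = -3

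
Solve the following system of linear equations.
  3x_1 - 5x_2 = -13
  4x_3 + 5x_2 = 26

infinitely many solutions

Row-reduce:
R1 ← R1 / (3).
R2 ← R2 / (5).
R1 ← R1 + 5/3·R2.
Rank is 2 with 3 unknowns, leaving x_3 free.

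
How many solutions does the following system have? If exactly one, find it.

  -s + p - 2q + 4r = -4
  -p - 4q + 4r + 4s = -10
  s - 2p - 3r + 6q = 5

infinitely many solutions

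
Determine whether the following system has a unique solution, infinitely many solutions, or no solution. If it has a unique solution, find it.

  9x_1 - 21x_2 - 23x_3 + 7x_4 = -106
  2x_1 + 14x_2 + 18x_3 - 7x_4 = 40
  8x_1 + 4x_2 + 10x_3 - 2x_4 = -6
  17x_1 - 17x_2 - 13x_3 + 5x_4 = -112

infinitely many solutions

Row-reduce:
R1 ← R1 / (9).
R2 ← R2 − 2·R1.
R3 ← R3 − 8·R1.
R4 ← R4 − 17·R1.
R2 ← R2 / (56/3).
R1 ← R1 + 7/3·R2.
R3 ← R3 − 68/3·R2.
R4 ← R4 − 68/3·R2.
R3 ← R3 / (50/21).
R1 ← R1 − 1/3·R3.
R2 ← R2 − 26/21·R3.
R4 ← R4 − 50/21·R3.
Rank is 3 with 4 unknowns, leaving x_4 free.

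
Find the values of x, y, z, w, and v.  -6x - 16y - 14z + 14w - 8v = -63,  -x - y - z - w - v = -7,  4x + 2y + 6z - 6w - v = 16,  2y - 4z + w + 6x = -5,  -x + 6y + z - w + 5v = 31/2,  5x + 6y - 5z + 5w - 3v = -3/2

x = 1/2, y = 3/2, z = 3, w = 1, v = 1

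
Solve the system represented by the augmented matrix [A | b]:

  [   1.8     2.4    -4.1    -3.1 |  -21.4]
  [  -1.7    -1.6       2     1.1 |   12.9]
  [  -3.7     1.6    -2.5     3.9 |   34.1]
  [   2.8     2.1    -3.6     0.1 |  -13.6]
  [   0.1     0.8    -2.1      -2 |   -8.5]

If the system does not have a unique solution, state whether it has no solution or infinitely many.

x_1 = -5, x_2 = 0, x_3 = 0, x_4 = 4

Row-reduce the augmented matrix:
R1 ← R1 / (9/5).
R2 ← R2 + 17/10·R1.
R3 ← R3 + 37/10·R1.
R4 ← R4 − 14/5·R1.
R5 ← R5 − 1/10·R1.
R2 ← R2 / (2/3).
R1 ← R1 − 4/3·R2.
R3 ← R3 − 98/15·R2.
R4 ← R4 + 49/30·R2.
R5 ← R5 − 2/3·R2.
R3 ← R3 / (371/50).
R1 ← R1 − 22/15·R3.
R2 ← R2 + 337/120·R3.
R4 ← R4 + 2171/1200·R3.
R4 ← R4 / (124917/29680).
R1 ← R1 + 415/371·R4.
R2 ← R2 − 9207/2968·R4.
R3 ← R3 − 772/371·R4.
R5 reduces to 0 = 0, so the extra equation is consistent.
Reading off the reduced rows gives x_1 = -5, x_2 = 0, x_3 = 0, x_4 = 4.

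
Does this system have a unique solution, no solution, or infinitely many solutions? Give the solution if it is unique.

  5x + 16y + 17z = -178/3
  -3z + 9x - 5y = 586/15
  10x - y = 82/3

x = 13/5, y = -4/3, z = -3

Row-reduce the augmented matrix:
R1 ← R1 / (5).
R2 ← R2 − 9·R1.
R3 ← R3 − 10·R1.
R2 ← R2 / (-169/5).
R1 ← R1 − 16/5·R2.
R3 ← R3 + 33·R2.
R3 ← R3 / (-202/169).
R1 ← R1 − 37/169·R3.
R2 ← R2 − 168/169·R3.
Reading off the reduced rows gives x = 13/5, y = -4/3, z = -3.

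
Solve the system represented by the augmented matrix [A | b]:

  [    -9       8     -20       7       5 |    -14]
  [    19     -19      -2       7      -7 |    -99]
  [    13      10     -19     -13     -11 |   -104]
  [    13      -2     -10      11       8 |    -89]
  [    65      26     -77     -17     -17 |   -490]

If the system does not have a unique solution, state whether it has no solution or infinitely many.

infinitely many solutions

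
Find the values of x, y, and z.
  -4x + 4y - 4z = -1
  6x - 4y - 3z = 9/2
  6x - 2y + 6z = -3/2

Row-reduce the augmented matrix:
R1 ← R1 / (-4).
R2 ← R2 − 6·R1.
R3 ← R3 − 6·R1.
R2 ← R2 / (2).
R1 ← R1 + 1·R2.
R3 ← R3 − 4·R2.
R3 ← R3 / (18).
R1 ← R1 + 7/2·R3.
R2 ← R2 + 9/2·R3.
Reading off the reduced rows gives x = 0, y = -3/4, z = -1/2.

x = 0, y = -3/4, z = -1/2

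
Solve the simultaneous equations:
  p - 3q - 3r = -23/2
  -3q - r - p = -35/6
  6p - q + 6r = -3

Row-reduce the augmented matrix:
R2 ← R2 + 1·R1.
R3 ← R3 − 6·R1.
R2 ← R2 / (-6).
R1 ← R1 + 3·R2.
R3 ← R3 − 17·R2.
R3 ← R3 / (38/3).
R1 ← R1 + 1·R3.
R2 ← R2 − 2/3·R3.
Reading off the reduced rows gives p = -3/2, q = 2, r = 4/3.

p = -3/2, q = 2, r = 4/3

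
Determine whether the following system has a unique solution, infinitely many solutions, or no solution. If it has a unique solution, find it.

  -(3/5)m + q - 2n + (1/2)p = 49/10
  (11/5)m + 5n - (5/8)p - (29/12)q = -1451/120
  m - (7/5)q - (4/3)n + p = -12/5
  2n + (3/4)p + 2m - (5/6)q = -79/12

no solution

Row-reduce:
R1 ← R1 / (-3/5).
R2 ← R2 − 11/5·R1.
R3 ← R3 − 1·R1.
R4 ← R4 − 2·R1.
R2 ← R2 / (-7/3).
R1 ← R1 − 10/3·R2.
R3 ← R3 + 14/3·R2.
R4 ← R4 + 14/3·R2.
R3 ← R3 / (-7/12).
R1 ← R1 − 25/28·R3.
R2 ← R2 + 29/56·R3.
Row 4 reduces to 0 = -2, a contradiction. The system is inconsistent.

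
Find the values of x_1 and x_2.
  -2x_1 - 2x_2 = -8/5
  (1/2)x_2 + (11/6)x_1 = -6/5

Row-reduce the augmented matrix:
R1 ← R1 / (-2).
R2 ← R2 − 11/6·R1.
R2 ← R2 / (-4/3).
R1 ← R1 − 1·R2.
Reading off the reduced rows gives x_1 = -6/5, x_2 = 2.

x_1 = -6/5, x_2 = 2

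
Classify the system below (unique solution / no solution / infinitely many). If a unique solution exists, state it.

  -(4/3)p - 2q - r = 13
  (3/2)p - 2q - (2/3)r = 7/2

infinitely many solutions

Row-reduce:
R1 ← R1 / (-4/3).
R2 ← R2 − 3/2·R1.
R2 ← R2 / (-17/4).
R1 ← R1 − 3/2·R2.
Rank is 2 with 3 unknowns, leaving r free.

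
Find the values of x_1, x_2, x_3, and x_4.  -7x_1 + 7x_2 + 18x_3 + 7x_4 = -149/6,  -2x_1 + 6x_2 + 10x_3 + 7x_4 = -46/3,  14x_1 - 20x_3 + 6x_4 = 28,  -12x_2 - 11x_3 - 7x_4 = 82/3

x_1 = -3, x_2 = -1/2, x_3 = -3, x_4 = 5/3

Row-reduce the augmented matrix:
R1 ← R1 / (-7).
R2 ← R2 + 2·R1.
R3 ← R3 − 14·R1.
R2 ← R2 / (4).
R1 ← R1 + 1·R2.
R3 ← R3 − 14·R2.
R4 ← R4 + 12·R2.
R3 ← R3 / (-1).
R1 ← R1 + 19/14·R3.
R2 ← R2 − 17/14·R3.
R4 ← R4 − 25/7·R3.
R4 ← R4 / (237/14).
R1 ← R1 + 22/7·R4.
R2 ← R2 − 30/7·R4.
R3 ← R3 + 5/2·R4.
Reading off the reduced rows gives x_1 = -3, x_2 = -1/2, x_3 = -3, x_4 = 5/3.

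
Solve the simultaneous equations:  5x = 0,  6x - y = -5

Row-reduce the augmented matrix:
R1 ← R1 / (5).
R2 ← R2 − 6·R1.
R2 ← R2 / (-1).
Reading off the reduced rows gives x = 0, y = 5.

x = 0, y = 5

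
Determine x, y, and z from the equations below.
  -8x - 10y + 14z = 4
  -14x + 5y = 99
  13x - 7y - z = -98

Row-reduce the augmented matrix:
R1 ← R1 / (-8).
R2 ← R2 + 14·R1.
R3 ← R3 − 13·R1.
R2 ← R2 / (45/2).
R1 ← R1 − 5/4·R2.
R3 ← R3 + 93/4·R2.
R3 ← R3 / (-107/30).
R1 ← R1 + 7/18·R3.
R2 ← R2 + 49/45·R3.
Reading off the reduced rows gives x = -6, y = 3, z = -1.

x = -6, y = 3, z = -1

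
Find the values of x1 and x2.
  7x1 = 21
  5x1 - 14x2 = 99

Row-reduce the augmented matrix:
R1 ← R1 / (7).
R2 ← R2 − 5·R1.
R2 ← R2 / (-14).
Reading off the reduced rows gives x1 = 3, x2 = -6.

x1 = 3, x2 = -6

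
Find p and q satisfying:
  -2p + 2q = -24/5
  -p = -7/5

p = 7/5, q = -1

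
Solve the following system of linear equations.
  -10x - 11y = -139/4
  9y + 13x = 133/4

x = 1, y = 9/4

Row-reduce the augmented matrix:
R1 ← R1 / (-10).
R2 ← R2 − 13·R1.
R2 ← R2 / (-53/10).
R1 ← R1 − 11/10·R2.
Reading off the reduced rows gives x = 1, y = 9/4.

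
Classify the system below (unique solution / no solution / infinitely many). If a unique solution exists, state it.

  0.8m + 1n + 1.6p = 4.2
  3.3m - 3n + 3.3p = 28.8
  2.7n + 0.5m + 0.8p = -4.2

m = 3, n = -3, p = 3

Row-reduce the augmented matrix:
R1 ← R1 / (4/5).
R2 ← R2 − 33/10·R1.
R3 ← R3 − 1/2·R1.
R2 ← R2 / (-57/8).
R1 ← R1 − 5/4·R2.
R3 ← R3 − 83/40·R2.
R3 ← R3 / (-1103/950).
R1 ← R1 − 27/19·R3.
R2 ← R2 − 44/95·R3.
Reading off the reduced rows gives m = 3, n = -3, p = 3.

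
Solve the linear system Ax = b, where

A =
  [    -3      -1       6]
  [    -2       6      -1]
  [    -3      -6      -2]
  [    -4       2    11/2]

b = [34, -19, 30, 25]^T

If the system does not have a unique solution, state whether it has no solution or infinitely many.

no solution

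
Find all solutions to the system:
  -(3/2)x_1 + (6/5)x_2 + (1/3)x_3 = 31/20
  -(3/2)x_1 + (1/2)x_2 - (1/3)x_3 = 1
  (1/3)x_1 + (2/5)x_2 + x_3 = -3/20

Row-reduce the augmented matrix:
R1 ← R1 / (-3/2).
R2 ← R2 + 3/2·R1.
R3 ← R3 − 1/3·R1.
R2 ← R2 / (-7/10).
R1 ← R1 + 4/5·R2.
R3 ← R3 − 2/3·R2.
R3 ← R3 / (83/189).
R1 ← R1 − 34/63·R3.
R2 ← R2 − 20/21·R3.
Reading off the reduced rows gives x_1 = 0, x_2 = 3/2, x_3 = -3/4.

x_1 = 0, x_2 = 3/2, x_3 = -3/4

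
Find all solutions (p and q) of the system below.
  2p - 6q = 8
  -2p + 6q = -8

Row-reduce:
R1 ← R1 / (2).
R2 ← R2 + 2·R1.
Rank is 1 with 2 unknowns, leaving q free.

infinitely many solutions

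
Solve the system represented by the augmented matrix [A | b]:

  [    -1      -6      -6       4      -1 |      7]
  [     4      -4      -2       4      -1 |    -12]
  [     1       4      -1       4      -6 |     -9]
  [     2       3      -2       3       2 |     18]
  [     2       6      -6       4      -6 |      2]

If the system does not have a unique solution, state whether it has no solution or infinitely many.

x_1 = -3, x_2 = 2, x_3 = -2, x_4 = 2, x_5 = 4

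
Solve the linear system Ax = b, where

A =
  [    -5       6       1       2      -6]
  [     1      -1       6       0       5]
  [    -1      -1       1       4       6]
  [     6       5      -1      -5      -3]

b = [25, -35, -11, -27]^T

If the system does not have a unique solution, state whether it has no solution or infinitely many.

infinitely many solutions

Row-reduce:
R1 ← R1 / (-5).
R2 ← R2 − 1·R1.
R3 ← R3 + 1·R1.
R4 ← R4 − 6·R1.
R2 ← R2 / (1/5).
R1 ← R1 + 6/5·R2.
R3 ← R3 + 11/5·R2.
R4 ← R4 − 61/5·R2.
R3 ← R3 / (69).
R1 ← R1 − 37·R3.
R2 ← R2 − 31·R3.
R4 ← R4 + 378·R3.
R4 ← R4 / (387/23).
R1 ← R1 + 158/69·R4.
R2 ← R2 + 110/69·R4.
R3 ← R3 − 8/69·R4.
Rank is 4 with 5 unknowns, leaving x_5 free.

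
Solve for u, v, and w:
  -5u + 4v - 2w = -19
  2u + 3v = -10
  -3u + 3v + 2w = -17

u = 1, v = -4, w = -1

Row-reduce the augmented matrix:
R1 ← R1 / (-5).
R2 ← R2 − 2·R1.
R3 ← R3 + 3·R1.
R2 ← R2 / (23/5).
R1 ← R1 + 4/5·R2.
R3 ← R3 − 3/5·R2.
R3 ← R3 / (76/23).
R1 ← R1 − 6/23·R3.
R2 ← R2 + 4/23·R3.
Reading off the reduced rows gives u = 1, v = -4, w = -1.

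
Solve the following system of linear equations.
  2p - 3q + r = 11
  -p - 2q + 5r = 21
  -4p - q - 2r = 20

p = -4, q = -6, r = 1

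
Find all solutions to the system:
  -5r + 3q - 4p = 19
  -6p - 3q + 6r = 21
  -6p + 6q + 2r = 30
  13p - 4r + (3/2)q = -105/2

Row-reduce:
R1 ← R1 / (-4).
R2 ← R2 + 6·R1.
R3 ← R3 + 6·R1.
R4 ← R4 − 13·R1.
R2 ← R2 / (-15/2).
R1 ← R1 + 3/4·R2.
R3 ← R3 − 3/2·R2.
R4 ← R4 − 45/4·R2.
R3 ← R3 / (61/5).
R1 ← R1 + 1/10·R3.
R2 ← R2 + 9/5·R3.
Row 4 reduces to 0 = -2, a contradiction. The system is inconsistent.

no solution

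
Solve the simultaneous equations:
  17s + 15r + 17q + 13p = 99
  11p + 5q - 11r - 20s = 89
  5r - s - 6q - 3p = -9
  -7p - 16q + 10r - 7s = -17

Row-reduce the augmented matrix:
R1 ← R1 / (13).
R2 ← R2 − 11·R1.
R3 ← R3 + 3·R1.
R4 ← R4 + 7·R1.
R2 ← R2 / (-122/13).
R1 ← R1 − 17/13·R2.
R3 ← R3 + 27/13·R2.
R4 ← R4 + 89/13·R2.
R3 ← R3 / (836/61).
R1 ← R1 + 131/61·R3.
R2 ← R2 − 154/61·R3.
R4 ← R4 − 2157/61·R3.
R4 ← R4 / (103/1672).
R1 ← R1 + 3065/1672·R4.
R2 ← R2 − 131/76·R4.
R3 ← R3 − 1285/1672·R4.
Reading off the reduced rows gives p = 3, q = 4, r = 4, s = -4.

p = 3, q = 4, r = 4, s = -4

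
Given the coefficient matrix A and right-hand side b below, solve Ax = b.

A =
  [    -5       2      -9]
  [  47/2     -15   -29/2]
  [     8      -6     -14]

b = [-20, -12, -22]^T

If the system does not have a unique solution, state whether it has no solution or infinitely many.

Row-reduce:
R1 ← R1 / (-5).
R2 ← R2 − 47/2·R1.
R3 ← R3 − 8·R1.
R2 ← R2 / (-28/5).
R1 ← R1 + 2/5·R2.
R3 ← R3 + 14/5·R2.
Row 3 reduces to 0 = -1, a contradiction. The system is inconsistent.

no solution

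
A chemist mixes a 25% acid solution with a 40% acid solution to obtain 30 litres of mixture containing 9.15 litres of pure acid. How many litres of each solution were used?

litres of solution A: 19, litres of solution B: 11

Let a = litres of solution A, b = litres of solution B.
  a + b = 30
  (1/4)a + (2/5)b = 183/20
Row-reduce the augmented matrix:
R2 ← R2 − 1/4·R1.
R2 ← R2 / (3/20).
R1 ← R1 − 1·R2.
Reading off the reduced rows gives a = 19, b = 11.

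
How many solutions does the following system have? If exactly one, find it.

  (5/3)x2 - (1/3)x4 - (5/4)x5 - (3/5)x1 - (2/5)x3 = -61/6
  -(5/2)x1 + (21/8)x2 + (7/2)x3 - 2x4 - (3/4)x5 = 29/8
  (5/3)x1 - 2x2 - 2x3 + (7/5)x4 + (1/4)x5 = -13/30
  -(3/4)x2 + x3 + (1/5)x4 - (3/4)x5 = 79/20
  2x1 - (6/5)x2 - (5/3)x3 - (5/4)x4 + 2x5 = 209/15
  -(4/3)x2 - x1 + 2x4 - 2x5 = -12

no solution

Row-reduce:
R1 ← R1 / (-3/5).
R2 ← R2 + 5/2·R1.
R3 ← R3 − 5/3·R1.
R5 ← R5 − 2·R1.
R6 ← R6 + 1·R1.
R2 ← R2 / (-311/72).
R1 ← R1 + 25/9·R2.
R3 ← R3 − 71/27·R2.
R4 ← R4 + 3/4·R2.
R5 ← R5 − 196/45·R2.
R6 ← R6 + 37/9·R2.
R3 ← R3 / (32/933).
R1 ← R1 + 826/311·R3.
R2 ← R2 + 372/311·R3.
R4 ← R4 − 32/311·R3.
R5 ← R5 − 10309/4665·R3.
R6 ← R6 + 1322/311·R3.
Swap R4 and R5.
R4 ← R4 / (-5731/600).
R1 ← R1 − 177/20·R4.
R2 ← R2 − 37/10·R4.
R3 ← R3 − 119/40·R4.
R6 ← R6 − 947/60·R4.
Swap R5 and R6.
R5 ← R5 / (-9573/1042).
R1 ← R1 + 7959/1042·R5.
R2 ← R2 + 5385/1042·R5.
R3 ← R3 + 16221/4168·R5.
R4 ← R4 + 3825/1042·R5.
Row 6 reduces to 0 = -2, a contradiction. The system is inconsistent.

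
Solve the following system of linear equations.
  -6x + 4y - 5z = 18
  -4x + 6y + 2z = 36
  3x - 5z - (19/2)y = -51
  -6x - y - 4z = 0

Row-reduce:
R1 ← R1 / (-6).
R2 ← R2 + 4·R1.
R3 ← R3 − 3·R1.
R4 ← R4 + 6·R1.
R2 ← R2 / (10/3).
R1 ← R1 + 2/3·R2.
R3 ← R3 + 15/2·R2.
R4 ← R4 + 5·R2.
R3 ← R3 / (9/2).
R1 ← R1 − 19/10·R3.
R2 ← R2 − 8/5·R3.
R4 ← R4 − 9·R3.
Row 4 reduces to 0 = -6, a contradiction. The system is inconsistent.

no solution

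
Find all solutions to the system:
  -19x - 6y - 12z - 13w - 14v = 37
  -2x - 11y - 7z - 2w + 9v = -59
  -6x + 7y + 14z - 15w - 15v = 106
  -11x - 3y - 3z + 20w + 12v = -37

Row-reduce:
R1 ← R1 / (-19).
R2 ← R2 + 2·R1.
R3 ← R3 + 6·R1.
R4 ← R4 + 11·R1.
R2 ← R2 / (-197/19).
R1 ← R1 − 6/19·R2.
R3 ← R3 − 169/19·R2.
R4 ← R4 − 9/19·R2.
R3 ← R3 / (2535/197).
R1 ← R1 − 90/197·R3.
R2 ← R2 − 109/197·R3.
R4 ← R4 − 726/197·R3.
R4 ← R4 / (26003/845).
R1 ← R1 − 181/169·R4.
R2 ← R2 − 467/845·R4.
R3 ← R3 + 751/845·R4.
Rank is 4 with 5 unknowns, leaving v free.

infinitely many solutions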